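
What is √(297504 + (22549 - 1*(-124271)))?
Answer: 2*√111081 ≈ 666.58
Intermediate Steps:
√(297504 + (22549 - 1*(-124271))) = √(297504 + (22549 + 124271)) = √(297504 + 146820) = √444324 = 2*√111081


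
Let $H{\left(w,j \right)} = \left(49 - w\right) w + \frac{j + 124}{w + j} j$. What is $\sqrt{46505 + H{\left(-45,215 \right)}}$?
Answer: $\frac{\sqrt{49365518}}{34} \approx 206.65$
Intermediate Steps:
$H{\left(w,j \right)} = w \left(49 - w\right) + \frac{j \left(124 + j\right)}{j + w}$ ($H{\left(w,j \right)} = w \left(49 - w\right) + \frac{124 + j}{j + w} j = w \left(49 - w\right) + \frac{j \left(124 + j\right)}{j + w}$)
$\sqrt{46505 + H{\left(-45,215 \right)}} = \sqrt{46505 + \frac{215^{2} - \left(-45\right)^{3} + 49 \left(-45\right)^{2} + 124 \cdot 215 - 215 \left(-45\right)^{2} + 49 \cdot 215 \left(-45\right)}{215 - 45}} = \sqrt{46505 + \frac{46225 - -91125 + 49 \cdot 2025 + 26660 - 215 \cdot 2025 - 474075}{170}} = \sqrt{46505 + \frac{46225 + 91125 + 99225 + 26660 - 435375 - 474075}{170}} = \sqrt{46505 + \frac{1}{170} \left(-646215\right)} = \sqrt{46505 - \frac{129243}{34}} = \sqrt{\frac{1451927}{34}} = \frac{\sqrt{49365518}}{34}$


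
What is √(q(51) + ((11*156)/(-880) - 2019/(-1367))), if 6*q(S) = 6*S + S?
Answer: √11030302495/13670 ≈ 7.6829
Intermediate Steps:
q(S) = 7*S/6 (q(S) = (6*S + S)/6 = (7*S)/6 = 7*S/6)
√(q(51) + ((11*156)/(-880) - 2019/(-1367))) = √((7/6)*51 + ((11*156)/(-880) - 2019/(-1367))) = √(119/2 + (1716*(-1/880) - 2019*(-1/1367))) = √(119/2 + (-39/20 + 2019/1367)) = √(119/2 - 12933/27340) = √(1613797/27340) = √11030302495/13670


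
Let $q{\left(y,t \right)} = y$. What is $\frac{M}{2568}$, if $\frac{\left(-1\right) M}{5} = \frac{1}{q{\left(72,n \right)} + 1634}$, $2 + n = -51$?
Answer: $- \frac{5}{4381008} \approx -1.1413 \cdot 10^{-6}$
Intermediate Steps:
$n = -53$ ($n = -2 - 51 = -53$)
$M = - \frac{5}{1706}$ ($M = - \frac{5}{72 + 1634} = - \frac{5}{1706} \approx -0.0029308$)
$\frac{M}{2568} = - \frac{5}{1706 \cdot 2568} = \left(- \frac{5}{1706}\right) \frac{1}{2568} = - \frac{5}{4381008}$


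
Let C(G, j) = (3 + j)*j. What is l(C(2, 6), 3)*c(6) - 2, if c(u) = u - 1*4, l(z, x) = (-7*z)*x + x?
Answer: -2264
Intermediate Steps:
C(G, j) = j*(3 + j)
l(z, x) = x - 7*x*z (l(z, x) = -7*x*z + x = x - 7*x*z)
c(u) = -4 + u (c(u) = u - 4 = -4 + u)
l(C(2, 6), 3)*c(6) - 2 = (3*(1 - 42*(3 + 6)))*(-4 + 6) - 2 = (3*(1 - 42*9))*2 - 2 = (3*(1 - 7*54))*2 - 2 = (3*(1 - 378))*2 - 2 = (3*(-377))*2 - 2 = -1131*2 - 2 = -2262 - 2 = -2264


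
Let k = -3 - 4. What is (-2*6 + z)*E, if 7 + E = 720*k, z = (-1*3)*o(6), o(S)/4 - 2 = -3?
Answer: 0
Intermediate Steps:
o(S) = -4 (o(S) = 8 + 4*(-3) = 8 - 12 = -4)
k = -7
z = 12 (z = -1*3*(-4) = -3*(-4) = 12)
E = -5047 (E = -7 + 720*(-7) = -7 - 5040 = -5047)
(-2*6 + z)*E = (-2*6 + 12)*(-5047) = (-12 + 12)*(-5047) = 0*(-5047) = 0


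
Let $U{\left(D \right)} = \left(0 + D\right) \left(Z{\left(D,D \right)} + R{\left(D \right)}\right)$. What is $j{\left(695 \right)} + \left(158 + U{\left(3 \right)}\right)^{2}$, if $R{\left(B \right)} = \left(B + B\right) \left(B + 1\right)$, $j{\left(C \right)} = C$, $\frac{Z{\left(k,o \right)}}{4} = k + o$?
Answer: $91899$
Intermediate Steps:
$Z{\left(k,o \right)} = 4 k + 4 o$ ($Z{\left(k,o \right)} = 4 \left(k + o\right) = 4 k + 4 o$)
$R{\left(B \right)} = 2 B \left(1 + B\right)$
$U{\left(D \right)} = D \left(8 D + 2 D \left(1 + D\right)\right)$ ($U{\left(D \right)} = \left(0 + D\right) \left(\left(4 D + 4 D\right) + 2 D \left(1 + D\right)\right) = D \left(8 D + 2 D \left(1 + D\right)\right)$)
$j{\left(695 \right)} + \left(158 + U{\left(3 \right)}\right)^{2} = 695 + \left(158 + 2 \cdot 3^{2} \left(5 + 3\right)\right)^{2} = 695 + \left(158 + 2 \cdot 9 \cdot 8\right)^{2} = 695 + \left(158 + 144\right)^{2} = 695 + 302^{2} = 695 + 91204 = 91899$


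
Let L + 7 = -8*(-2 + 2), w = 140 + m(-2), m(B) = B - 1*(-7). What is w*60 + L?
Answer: 8693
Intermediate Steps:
m(B) = 7 + B (m(B) = B + 7 = 7 + B)
w = 145 (w = 140 + (7 - 2) = 140 + 5 = 145)
L = -7 (L = -7 - 8*(-2 + 2) = -7 - 8*0 = -7 + 0 = -7)
w*60 + L = 145*60 - 7 = 8700 - 7 = 8693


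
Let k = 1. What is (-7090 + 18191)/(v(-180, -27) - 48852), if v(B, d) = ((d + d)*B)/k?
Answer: -11101/39132 ≈ -0.28368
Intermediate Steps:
v(B, d) = 2*B*d (v(B, d) = ((d + d)*B)/1 = ((2*d)*B)*1 = (2*B*d)*1 = 2*B*d)
(-7090 + 18191)/(v(-180, -27) - 48852) = (-7090 + 18191)/(2*(-180)*(-27) - 48852) = 11101/(9720 - 48852) = 11101/(-39132) = 11101*(-1/39132) = -11101/39132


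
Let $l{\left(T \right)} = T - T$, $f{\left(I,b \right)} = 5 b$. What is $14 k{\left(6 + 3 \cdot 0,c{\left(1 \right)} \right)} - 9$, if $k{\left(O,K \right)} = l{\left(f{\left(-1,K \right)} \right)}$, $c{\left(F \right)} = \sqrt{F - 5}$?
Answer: $-9$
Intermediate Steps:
$c{\left(F \right)} = \sqrt{-5 + F}$
$l{\left(T \right)} = 0$
$k{\left(O,K \right)} = 0$
$14 k{\left(6 + 3 \cdot 0,c{\left(1 \right)} \right)} - 9 = 14 \cdot 0 - 9 = 0 - 9 = -9$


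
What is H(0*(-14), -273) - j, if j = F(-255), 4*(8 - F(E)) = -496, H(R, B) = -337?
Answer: -469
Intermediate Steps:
F(E) = 132 (F(E) = 8 - ¼*(-496) = 8 + 124 = 132)
j = 132
H(0*(-14), -273) - j = -337 - 1*132 = -337 - 132 = -469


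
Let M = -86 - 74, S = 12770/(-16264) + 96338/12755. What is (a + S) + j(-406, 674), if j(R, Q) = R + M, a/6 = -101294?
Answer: -63097512107859/103723660 ≈ -6.0832e+5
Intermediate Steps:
a = -607764 (a = 6*(-101294) = -607764)
S = 701979941/103723660 (S = 12770*(-1/16264) + 96338*(1/12755) = -6385/8132 + 96338/12755 = 701979941/103723660 ≈ 6.7678)
M = -160
j(R, Q) = -160 + R (j(R, Q) = R - 160 = -160 + R)
(a + S) + j(-406, 674) = (-607764 + 701979941/103723660) + (-160 - 406) = -63038804516299/103723660 - 566 = -63097512107859/103723660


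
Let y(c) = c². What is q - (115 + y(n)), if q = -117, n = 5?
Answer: -257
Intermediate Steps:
q - (115 + y(n)) = -117 - (115 + 5²) = -117 - (115 + 25) = -117 - 1*140 = -117 - 140 = -257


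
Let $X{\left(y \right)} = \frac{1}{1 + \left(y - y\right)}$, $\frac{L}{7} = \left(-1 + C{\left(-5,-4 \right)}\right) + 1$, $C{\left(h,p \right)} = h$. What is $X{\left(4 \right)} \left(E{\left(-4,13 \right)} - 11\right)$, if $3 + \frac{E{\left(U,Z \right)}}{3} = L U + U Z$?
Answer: $244$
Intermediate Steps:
$L = -35$ ($L = 7 \left(\left(-1 - 5\right) + 1\right) = 7 \left(-6 + 1\right) = 7 \left(-5\right) = -35$)
$X{\left(y \right)} = 1$ ($X{\left(y \right)} = \frac{1}{1 + 0} = 1^{-1} = 1$)
$E{\left(U,Z \right)} = -9 - 105 U + 3 U Z$ ($E{\left(U,Z \right)} = -9 + 3 \left(- 35 U + U Z\right) = -9 + \left(- 105 U + 3 U Z\right) = -9 - 105 U + 3 U Z$)
$X{\left(4 \right)} \left(E{\left(-4,13 \right)} - 11\right) = 1 \left(\left(-9 - -420 + 3 \left(-4\right) 13\right) - 11\right) = 1 \left(\left(-9 + 420 - 156\right) - 11\right) = 1 \left(255 - 11\right) = 1 \cdot 244 = 244$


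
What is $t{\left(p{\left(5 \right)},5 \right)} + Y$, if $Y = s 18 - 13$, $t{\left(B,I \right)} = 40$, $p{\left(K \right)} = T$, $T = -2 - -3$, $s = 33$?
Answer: $621$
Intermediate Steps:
$T = 1$ ($T = -2 + 3 = 1$)
$p{\left(K \right)} = 1$
$Y = 581$ ($Y = 33 \cdot 18 - 13 = 594 - 13 = 581$)
$t{\left(p{\left(5 \right)},5 \right)} + Y = 40 + 581 = 621$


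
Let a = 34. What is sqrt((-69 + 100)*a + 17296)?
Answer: 5*sqrt(734) ≈ 135.46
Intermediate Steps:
sqrt((-69 + 100)*a + 17296) = sqrt((-69 + 100)*34 + 17296) = sqrt(31*34 + 17296) = sqrt(1054 + 17296) = sqrt(18350) = 5*sqrt(734)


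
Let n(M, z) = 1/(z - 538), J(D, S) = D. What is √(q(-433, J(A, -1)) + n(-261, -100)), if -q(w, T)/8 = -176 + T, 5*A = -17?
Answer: √14604722770/3190 ≈ 37.884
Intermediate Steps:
A = -17/5 (A = (⅕)*(-17) = -17/5 ≈ -3.4000)
n(M, z) = 1/(-538 + z)
q(w, T) = 1408 - 8*T (q(w, T) = -8*(-176 + T) = 1408 - 8*T)
√(q(-433, J(A, -1)) + n(-261, -100)) = √((1408 - 8*(-17/5)) + 1/(-538 - 100)) = √((1408 + 136/5) + 1/(-638)) = √(7176/5 - 1/638) = √(4578283/3190) = √14604722770/3190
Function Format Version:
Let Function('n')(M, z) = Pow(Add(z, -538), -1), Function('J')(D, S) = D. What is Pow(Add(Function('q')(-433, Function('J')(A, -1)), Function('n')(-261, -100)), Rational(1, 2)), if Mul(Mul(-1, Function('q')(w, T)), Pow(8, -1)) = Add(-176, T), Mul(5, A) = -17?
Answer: Mul(Rational(1, 3190), Pow(14604722770, Rational(1, 2))) ≈ 37.884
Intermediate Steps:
A = Rational(-17, 5) (A = Mul(Rational(1, 5), -17) = Rational(-17, 5) ≈ -3.4000)
Function('n')(M, z) = Pow(Add(-538, z), -1)
Function('q')(w, T) = Add(1408, Mul(-8, T)) (Function('q')(w, T) = Mul(-8, Add(-176, T)) = Add(1408, Mul(-8, T)))
Pow(Add(Function('q')(-433, Function('J')(A, -1)), Function('n')(-261, -100)), Rational(1, 2)) = Pow(Add(Add(1408, Mul(-8, Rational(-17, 5))), Pow(Add(-538, -100), -1)), Rational(1, 2)) = Pow(Add(Add(1408, Rational(136, 5)), Pow(-638, -1)), Rational(1, 2)) = Pow(Add(Rational(7176, 5), Rational(-1, 638)), Rational(1, 2)) = Pow(Rational(4578283, 3190), Rational(1, 2)) = Mul(Rational(1, 3190), Pow(14604722770, Rational(1, 2)))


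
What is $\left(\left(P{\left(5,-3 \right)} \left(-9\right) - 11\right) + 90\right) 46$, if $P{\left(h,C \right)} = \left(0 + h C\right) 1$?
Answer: $9844$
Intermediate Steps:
$P{\left(h,C \right)} = C h$ ($P{\left(h,C \right)} = \left(0 + C h\right) 1 = C h 1 = C h$)
$\left(\left(P{\left(5,-3 \right)} \left(-9\right) - 11\right) + 90\right) 46 = \left(\left(\left(-3\right) 5 \left(-9\right) - 11\right) + 90\right) 46 = \left(\left(\left(-15\right) \left(-9\right) - 11\right) + 90\right) 46 = \left(\left(135 - 11\right) + 90\right) 46 = \left(124 + 90\right) 46 = 214 \cdot 46 = 9844$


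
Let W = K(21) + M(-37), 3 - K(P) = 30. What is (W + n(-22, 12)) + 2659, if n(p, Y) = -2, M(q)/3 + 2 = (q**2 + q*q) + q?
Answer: 10727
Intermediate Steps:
K(P) = -27 (K(P) = 3 - 1*30 = 3 - 30 = -27)
M(q) = -6 + 3*q + 6*q**2 (M(q) = -6 + 3*((q**2 + q*q) + q) = -6 + 3*((q**2 + q**2) + q) = -6 + 3*(2*q**2 + q) = -6 + 3*(q + 2*q**2) = -6 + (3*q + 6*q**2) = -6 + 3*q + 6*q**2)
W = 8070 (W = -27 + (-6 + 3*(-37) + 6*(-37)**2) = -27 + (-6 - 111 + 6*1369) = -27 + (-6 - 111 + 8214) = -27 + 8097 = 8070)
(W + n(-22, 12)) + 2659 = (8070 - 2) + 2659 = 8068 + 2659 = 10727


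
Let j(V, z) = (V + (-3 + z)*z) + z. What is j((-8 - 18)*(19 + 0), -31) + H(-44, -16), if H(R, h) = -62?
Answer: 467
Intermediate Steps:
j(V, z) = V + z + z*(-3 + z) (j(V, z) = (V + z*(-3 + z)) + z = V + z + z*(-3 + z))
j((-8 - 18)*(19 + 0), -31) + H(-44, -16) = ((-8 - 18)*(19 + 0) + (-31)**2 - 2*(-31)) - 62 = (-26*19 + 961 + 62) - 62 = (-494 + 961 + 62) - 62 = 529 - 62 = 467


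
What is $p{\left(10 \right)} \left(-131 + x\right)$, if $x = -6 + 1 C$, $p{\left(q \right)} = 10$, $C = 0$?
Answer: $-1370$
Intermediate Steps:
$x = -6$ ($x = -6 + 1 \cdot 0 = -6 + 0 = -6$)
$p{\left(10 \right)} \left(-131 + x\right) = 10 \left(-131 - 6\right) = 10 \left(-137\right) = -1370$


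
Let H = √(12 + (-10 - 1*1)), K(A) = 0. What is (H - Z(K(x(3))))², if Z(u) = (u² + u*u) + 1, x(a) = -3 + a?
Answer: 0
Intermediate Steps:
Z(u) = 1 + 2*u² (Z(u) = (u² + u²) + 1 = 2*u² + 1 = 1 + 2*u²)
H = 1 (H = √(12 + (-10 - 1)) = √(12 - 11) = √1 = 1)
(H - Z(K(x(3))))² = (1 - (1 + 2*0²))² = (1 - (1 + 2*0))² = (1 - (1 + 0))² = (1 - 1*1)² = (1 - 1)² = 0² = 0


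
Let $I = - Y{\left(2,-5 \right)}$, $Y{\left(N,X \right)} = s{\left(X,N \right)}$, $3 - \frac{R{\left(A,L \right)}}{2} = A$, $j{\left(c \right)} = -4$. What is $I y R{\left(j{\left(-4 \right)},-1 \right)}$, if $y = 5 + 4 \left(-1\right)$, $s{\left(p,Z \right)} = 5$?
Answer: $-70$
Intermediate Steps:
$R{\left(A,L \right)} = 6 - 2 A$
$Y{\left(N,X \right)} = 5$
$y = 1$ ($y = 5 - 4 = 1$)
$I = -5$ ($I = \left(-1\right) 5 = -5$)
$I y R{\left(j{\left(-4 \right)},-1 \right)} = \left(-5\right) 1 \left(6 - -8\right) = - 5 \left(6 + 8\right) = \left(-5\right) 14 = -70$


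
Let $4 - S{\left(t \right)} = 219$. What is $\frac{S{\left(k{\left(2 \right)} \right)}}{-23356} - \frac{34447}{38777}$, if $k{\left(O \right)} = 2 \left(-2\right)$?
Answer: $- \frac{796207077}{905675612} \approx -0.87913$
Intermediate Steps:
$k{\left(O \right)} = -4$
$S{\left(t \right)} = -215$ ($S{\left(t \right)} = 4 - 219 = -215$)
$\frac{S{\left(k{\left(2 \right)} \right)}}{-23356} - \frac{34447}{38777} = - \frac{215}{-23356} - \frac{34447}{38777} = \left(-215\right) \left(- \frac{1}{23356}\right) - \frac{34447}{38777} = \frac{215}{23356} - \frac{34447}{38777} = - \frac{796207077}{905675612}$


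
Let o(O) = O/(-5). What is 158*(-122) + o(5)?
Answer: -19277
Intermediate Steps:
o(O) = -O/5 (o(O) = O*(-1/5) = -O/5)
158*(-122) + o(5) = 158*(-122) - 1/5*5 = -19276 - 1 = -19277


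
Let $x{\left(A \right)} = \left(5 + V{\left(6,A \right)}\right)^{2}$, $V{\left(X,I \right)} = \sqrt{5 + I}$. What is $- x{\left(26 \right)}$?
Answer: $- \left(5 + \sqrt{31}\right)^{2} \approx -111.68$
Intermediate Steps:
$x{\left(A \right)} = \left(5 + \sqrt{5 + A}\right)^{2}$
$- x{\left(26 \right)} = - \left(5 + \sqrt{5 + 26}\right)^{2} = - \left(5 + \sqrt{31}\right)^{2}$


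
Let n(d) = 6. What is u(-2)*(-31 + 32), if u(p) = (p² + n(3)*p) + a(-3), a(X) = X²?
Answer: 1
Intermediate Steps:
u(p) = 9 + p² + 6*p (u(p) = (p² + 6*p) + (-3)² = (p² + 6*p) + 9 = 9 + p² + 6*p)
u(-2)*(-31 + 32) = (9 + (-2)² + 6*(-2))*(-31 + 32) = (9 + 4 - 12)*1 = 1*1 = 1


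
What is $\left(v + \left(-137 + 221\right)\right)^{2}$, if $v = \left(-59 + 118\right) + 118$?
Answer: $68121$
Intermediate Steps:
$v = 177$ ($v = 59 + 118 = 177$)
$\left(v + \left(-137 + 221\right)\right)^{2} = \left(177 + \left(-137 + 221\right)\right)^{2} = \left(177 + 84\right)^{2} = 261^{2} = 68121$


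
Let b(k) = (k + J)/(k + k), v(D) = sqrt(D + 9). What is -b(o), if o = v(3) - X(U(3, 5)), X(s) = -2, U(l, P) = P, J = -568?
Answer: -143/2 + 71*sqrt(3) ≈ 51.476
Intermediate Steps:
v(D) = sqrt(9 + D)
o = 2 + 2*sqrt(3) (o = sqrt(9 + 3) - 1*(-2) = sqrt(12) + 2 = 2*sqrt(3) + 2 = 2 + 2*sqrt(3) ≈ 5.4641)
b(k) = (-568 + k)/(2*k) (b(k) = (k - 568)/(k + k) = (-568 + k)/((2*k)) = (-568 + k)*(1/(2*k)) = (-568 + k)/(2*k))
-b(o) = -(-568 + (2 + 2*sqrt(3)))/(2*(2 + 2*sqrt(3))) = -(-566 + 2*sqrt(3))/(2*(2 + 2*sqrt(3)))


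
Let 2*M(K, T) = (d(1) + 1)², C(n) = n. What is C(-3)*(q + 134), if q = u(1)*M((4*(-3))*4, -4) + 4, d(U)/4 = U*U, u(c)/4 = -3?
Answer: 36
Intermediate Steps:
u(c) = -12 (u(c) = 4*(-3) = -12)
d(U) = 4*U² (d(U) = 4*(U*U) = 4*U²)
M(K, T) = 25/2 (M(K, T) = (4*1² + 1)²/2 = (4*1 + 1)²/2 = (4 + 1)²/2 = (½)*5² = (½)*25 = 25/2)
q = -146 (q = -12*25/2 + 4 = -150 + 4 = -146)
C(-3)*(q + 134) = -3*(-146 + 134) = -3*(-12) = 36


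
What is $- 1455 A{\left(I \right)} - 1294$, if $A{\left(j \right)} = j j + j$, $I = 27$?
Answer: $-1101274$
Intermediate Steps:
$A{\left(j \right)} = j + j^{2}$ ($A{\left(j \right)} = j^{2} + j = j + j^{2}$)
$- 1455 A{\left(I \right)} - 1294 = - 1455 \cdot 27 \left(1 + 27\right) - 1294 = - 1455 \cdot 27 \cdot 28 - 1294 = \left(-1455\right) 756 - 1294 = -1099980 - 1294 = -1101274$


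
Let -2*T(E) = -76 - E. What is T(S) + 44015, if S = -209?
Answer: 87897/2 ≈ 43949.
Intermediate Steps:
T(E) = 38 + E/2 (T(E) = -(-76 - E)/2 = 38 + E/2)
T(S) + 44015 = (38 + (½)*(-209)) + 44015 = (38 - 209/2) + 44015 = -133/2 + 44015 = 87897/2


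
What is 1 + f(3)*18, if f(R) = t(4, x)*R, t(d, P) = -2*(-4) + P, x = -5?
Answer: 163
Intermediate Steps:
t(d, P) = 8 + P
f(R) = 3*R (f(R) = (8 - 5)*R = 3*R)
1 + f(3)*18 = 1 + (3*3)*18 = 1 + 9*18 = 1 + 162 = 163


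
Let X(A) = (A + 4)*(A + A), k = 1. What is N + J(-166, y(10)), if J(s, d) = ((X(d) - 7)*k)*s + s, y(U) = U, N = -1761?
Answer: -47245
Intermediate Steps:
X(A) = 2*A*(4 + A) (X(A) = (4 + A)*(2*A) = 2*A*(4 + A))
J(s, d) = s + s*(-7 + 2*d*(4 + d)) (J(s, d) = ((2*d*(4 + d) - 7)*1)*s + s = ((-7 + 2*d*(4 + d))*1)*s + s = (-7 + 2*d*(4 + d))*s + s = s*(-7 + 2*d*(4 + d)) + s = s + s*(-7 + 2*d*(4 + d)))
N + J(-166, y(10)) = -1761 + 2*(-166)*(-3 + 10*(4 + 10)) = -1761 + 2*(-166)*(-3 + 10*14) = -1761 + 2*(-166)*(-3 + 140) = -1761 + 2*(-166)*137 = -1761 - 45484 = -47245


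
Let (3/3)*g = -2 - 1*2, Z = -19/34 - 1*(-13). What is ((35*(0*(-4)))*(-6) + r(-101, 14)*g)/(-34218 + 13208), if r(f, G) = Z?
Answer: 423/178585 ≈ 0.0023686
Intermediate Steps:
Z = 423/34 (Z = -19*1/34 + 13 = -19/34 + 13 = 423/34 ≈ 12.441)
g = -4 (g = -2 - 1*2 = -2 - 2 = -4)
r(f, G) = 423/34
((35*(0*(-4)))*(-6) + r(-101, 14)*g)/(-34218 + 13208) = ((35*(0*(-4)))*(-6) + (423/34)*(-4))/(-34218 + 13208) = ((35*0)*(-6) - 846/17)/(-21010) = (0*(-6) - 846/17)*(-1/21010) = (0 - 846/17)*(-1/21010) = -846/17*(-1/21010) = 423/178585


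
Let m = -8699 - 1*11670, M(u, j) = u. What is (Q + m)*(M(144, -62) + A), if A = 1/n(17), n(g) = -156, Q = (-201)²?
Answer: 112494704/39 ≈ 2.8845e+6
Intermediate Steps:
Q = 40401
m = -20369 (m = -8699 - 11670 = -20369)
A = -1/156 (A = 1/(-156) = -1/156 ≈ -0.0064103)
(Q + m)*(M(144, -62) + A) = (40401 - 20369)*(144 - 1/156) = 20032*(22463/156) = 112494704/39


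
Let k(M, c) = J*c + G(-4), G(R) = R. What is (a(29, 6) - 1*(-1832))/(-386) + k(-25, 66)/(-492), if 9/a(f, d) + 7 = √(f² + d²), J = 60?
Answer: -55853141/4367976 - √877/35512 ≈ -12.788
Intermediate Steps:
k(M, c) = -4 + 60*c (k(M, c) = 60*c - 4 = -4 + 60*c)
a(f, d) = 9/(-7 + √(d² + f²)) (a(f, d) = 9/(-7 + √(f² + d²)) = 9/(-7 + √(d² + f²)))
(a(29, 6) - 1*(-1832))/(-386) + k(-25, 66)/(-492) = (9/(-7 + √(6² + 29²)) - 1*(-1832))/(-386) + (-4 + 60*66)/(-492) = (9/(-7 + √(36 + 841)) + 1832)*(-1/386) + (-4 + 3960)*(-1/492) = (9/(-7 + √877) + 1832)*(-1/386) + 3956*(-1/492) = (1832 + 9/(-7 + √877))*(-1/386) - 989/123 = (-916/193 - 9/(386*(-7 + √877))) - 989/123 = -303545/23739 - 9/(386*(-7 + √877))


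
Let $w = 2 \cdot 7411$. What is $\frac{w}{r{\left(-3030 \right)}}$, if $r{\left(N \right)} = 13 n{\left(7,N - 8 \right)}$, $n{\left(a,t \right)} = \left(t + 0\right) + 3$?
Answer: $- \frac{14822}{39455} \approx -0.37567$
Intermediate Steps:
$n{\left(a,t \right)} = 3 + t$ ($n{\left(a,t \right)} = t + 3 = 3 + t$)
$r{\left(N \right)} = -65 + 13 N$ ($r{\left(N \right)} = 13 \left(3 + \left(N - 8\right)\right) = 13 \left(3 + \left(-8 + N\right)\right) = 13 \left(-5 + N\right) = -65 + 13 N$)
$w = 14822$
$\frac{w}{r{\left(-3030 \right)}} = \frac{14822}{-65 + 13 \left(-3030\right)} = \frac{14822}{-65 - 39390} = \frac{14822}{-39455} = 14822 \left(- \frac{1}{39455}\right) = - \frac{14822}{39455}$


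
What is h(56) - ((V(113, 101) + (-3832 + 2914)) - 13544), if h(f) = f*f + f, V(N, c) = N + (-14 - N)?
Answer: 17668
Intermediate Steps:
V(N, c) = -14
h(f) = f + f² (h(f) = f² + f = f + f²)
h(56) - ((V(113, 101) + (-3832 + 2914)) - 13544) = 56*(1 + 56) - ((-14 + (-3832 + 2914)) - 13544) = 56*57 - ((-14 - 918) - 13544) = 3192 - (-932 - 13544) = 3192 - 1*(-14476) = 3192 + 14476 = 17668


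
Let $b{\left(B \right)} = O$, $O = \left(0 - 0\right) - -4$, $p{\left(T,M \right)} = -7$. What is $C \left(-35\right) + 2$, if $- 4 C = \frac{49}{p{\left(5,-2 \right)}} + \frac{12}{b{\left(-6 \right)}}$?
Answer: $-33$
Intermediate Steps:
$O = 4$ ($O = \left(0 + 0\right) + 4 = 0 + 4 = 4$)
$b{\left(B \right)} = 4$
$C = 1$ ($C = - \frac{\frac{49}{-7} + \frac{12}{4}}{4} = - \frac{49 \left(- \frac{1}{7}\right) + 12 \cdot \frac{1}{4}}{4} = - \frac{-7 + 3}{4} = \left(- \frac{1}{4}\right) \left(-4\right) = 1$)
$C \left(-35\right) + 2 = 1 \left(-35\right) + 2 = -35 + 2 = -33$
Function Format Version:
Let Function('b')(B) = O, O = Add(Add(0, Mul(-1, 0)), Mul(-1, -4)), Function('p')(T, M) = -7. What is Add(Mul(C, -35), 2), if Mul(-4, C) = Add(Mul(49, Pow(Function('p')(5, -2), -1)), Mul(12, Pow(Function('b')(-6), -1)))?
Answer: -33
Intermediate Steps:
O = 4 (O = Add(Add(0, 0), 4) = Add(0, 4) = 4)
Function('b')(B) = 4
C = 1 (C = Mul(Rational(-1, 4), Add(Mul(49, Pow(-7, -1)), Mul(12, Pow(4, -1)))) = Mul(Rational(-1, 4), Add(Mul(49, Rational(-1, 7)), Mul(12, Rational(1, 4)))) = Mul(Rational(-1, 4), Add(-7, 3)) = Mul(Rational(-1, 4), -4) = 1)
Add(Mul(C, -35), 2) = Add(Mul(1, -35), 2) = Add(-35, 2) = -33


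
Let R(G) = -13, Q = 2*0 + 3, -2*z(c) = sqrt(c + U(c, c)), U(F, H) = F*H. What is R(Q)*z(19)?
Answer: 13*sqrt(95) ≈ 126.71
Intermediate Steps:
z(c) = -sqrt(c + c**2)/2 (z(c) = -sqrt(c + c*c)/2 = -sqrt(c + c**2)/2)
Q = 3 (Q = 0 + 3 = 3)
R(Q)*z(19) = -(-13)*sqrt(19*(1 + 19))/2 = -(-13)*sqrt(19*20)/2 = -(-13)*sqrt(380)/2 = -(-13)*2*sqrt(95)/2 = -(-13)*sqrt(95) = 13*sqrt(95)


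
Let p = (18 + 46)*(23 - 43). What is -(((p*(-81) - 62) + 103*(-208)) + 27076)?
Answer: -109270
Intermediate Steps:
p = -1280 (p = 64*(-20) = -1280)
-(((p*(-81) - 62) + 103*(-208)) + 27076) = -(((-1280*(-81) - 62) + 103*(-208)) + 27076) = -(((103680 - 62) - 21424) + 27076) = -((103618 - 21424) + 27076) = -(82194 + 27076) = -1*109270 = -109270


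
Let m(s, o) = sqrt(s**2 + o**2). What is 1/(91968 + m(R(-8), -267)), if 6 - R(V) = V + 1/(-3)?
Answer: 413856/38061186883 - 15*sqrt(25738)/76122373766 ≈ 1.0842e-5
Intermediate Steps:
R(V) = 19/3 - V (R(V) = 6 - (V + 1/(-3)) = 6 - (V - 1/3) = 6 - (-1/3 + V) = 6 + (1/3 - V) = 19/3 - V)
m(s, o) = sqrt(o**2 + s**2)
1/(91968 + m(R(-8), -267)) = 1/(91968 + sqrt((-267)**2 + (19/3 - 1*(-8))**2)) = 1/(91968 + sqrt(71289 + (19/3 + 8)**2)) = 1/(91968 + sqrt(71289 + (43/3)**2)) = 1/(91968 + sqrt(71289 + 1849/9)) = 1/(91968 + sqrt(643450/9)) = 1/(91968 + 5*sqrt(25738)/3)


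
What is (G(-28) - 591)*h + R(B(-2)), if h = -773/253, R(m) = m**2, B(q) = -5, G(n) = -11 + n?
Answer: 493315/253 ≈ 1949.9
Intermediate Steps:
h = -773/253 (h = -773*1/253 = -773/253 ≈ -3.0553)
(G(-28) - 591)*h + R(B(-2)) = ((-11 - 28) - 591)*(-773/253) + (-5)**2 = (-39 - 591)*(-773/253) + 25 = -630*(-773/253) + 25 = 486990/253 + 25 = 493315/253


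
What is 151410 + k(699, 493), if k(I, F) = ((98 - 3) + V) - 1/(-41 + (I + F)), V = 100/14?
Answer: 1220733328/8057 ≈ 1.5151e+5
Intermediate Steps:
V = 50/7 (V = 100*(1/14) = 50/7 ≈ 7.1429)
k(I, F) = 715/7 - 1/(-41 + F + I) (k(I, F) = ((98 - 3) + 50/7) - 1/(-41 + (I + F)) = (95 + 50/7) - 1/(-41 + (F + I)) = 715/7 - 1/(-41 + F + I))
151410 + k(699, 493) = 151410 + (-29322 + 715*493 + 715*699)/(7*(-41 + 493 + 699)) = 151410 + (1/7)*(-29322 + 352495 + 499785)/1151 = 151410 + (1/7)*(1/1151)*822958 = 151410 + 822958/8057 = 1220733328/8057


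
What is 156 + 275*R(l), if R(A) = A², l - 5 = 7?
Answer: 39756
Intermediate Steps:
l = 12 (l = 5 + 7 = 12)
156 + 275*R(l) = 156 + 275*12² = 156 + 275*144 = 156 + 39600 = 39756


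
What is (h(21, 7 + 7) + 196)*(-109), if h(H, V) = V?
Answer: -22890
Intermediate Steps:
(h(21, 7 + 7) + 196)*(-109) = ((7 + 7) + 196)*(-109) = (14 + 196)*(-109) = 210*(-109) = -22890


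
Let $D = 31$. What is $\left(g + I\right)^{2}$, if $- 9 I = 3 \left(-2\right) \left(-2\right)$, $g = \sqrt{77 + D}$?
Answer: $\frac{988}{9} - 16 \sqrt{3} \approx 82.065$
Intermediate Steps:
$g = 6 \sqrt{3}$ ($g = \sqrt{77 + 31} = \sqrt{108} = 6 \sqrt{3} \approx 10.392$)
$I = - \frac{4}{3}$ ($I = - \frac{3 \left(-2\right) \left(-2\right)}{9} = - \frac{\left(-6\right) \left(-2\right)}{9} = \left(- \frac{1}{9}\right) 12 = - \frac{4}{3} \approx -1.3333$)
$\left(g + I\right)^{2} = \left(6 \sqrt{3} - \frac{4}{3}\right)^{2} = \left(- \frac{4}{3} + 6 \sqrt{3}\right)^{2}$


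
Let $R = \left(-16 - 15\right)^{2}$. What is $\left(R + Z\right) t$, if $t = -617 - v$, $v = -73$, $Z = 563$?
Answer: $-829056$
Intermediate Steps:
$R = 961$ ($R = \left(-31\right)^{2} = 961$)
$t = -544$ ($t = -617 - -73 = -617 + 73 = -544$)
$\left(R + Z\right) t = \left(961 + 563\right) \left(-544\right) = 1524 \left(-544\right) = -829056$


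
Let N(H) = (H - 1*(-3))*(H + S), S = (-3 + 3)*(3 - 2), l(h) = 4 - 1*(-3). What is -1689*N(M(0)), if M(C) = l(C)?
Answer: -118230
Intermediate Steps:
l(h) = 7 (l(h) = 4 + 3 = 7)
S = 0 (S = 0*1 = 0)
M(C) = 7
N(H) = H*(3 + H) (N(H) = (H - 1*(-3))*(H + 0) = (H + 3)*H = (3 + H)*H = H*(3 + H))
-1689*N(M(0)) = -11823*(3 + 7) = -11823*10 = -1689*70 = -118230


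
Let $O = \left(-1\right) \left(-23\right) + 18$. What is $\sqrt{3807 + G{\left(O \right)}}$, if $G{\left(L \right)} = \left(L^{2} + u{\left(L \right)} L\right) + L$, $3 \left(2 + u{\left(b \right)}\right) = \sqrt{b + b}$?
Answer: $\frac{\sqrt{49023 + 123 \sqrt{82}}}{3} \approx 74.637$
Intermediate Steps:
$u{\left(b \right)} = -2 + \frac{\sqrt{2} \sqrt{b}}{3}$ ($u{\left(b \right)} = -2 + \frac{\sqrt{b + b}}{3} = -2 + \frac{\sqrt{2 b}}{3} = -2 + \frac{\sqrt{2} \sqrt{b}}{3}$)
$O = 41$ ($O = 23 + 18 = 41$)
$G{\left(L \right)} = L + L^{2} + L \left(-2 + \frac{\sqrt{2} \sqrt{L}}{3}\right)$ ($G{\left(L \right)} = \left(L^{2} + \left(-2 + \frac{\sqrt{2} \sqrt{L}}{3}\right) L\right) + L = \left(L^{2} + L \left(-2 + \frac{\sqrt{2} \sqrt{L}}{3}\right)\right) + L = L + L^{2} + L \left(-2 + \frac{\sqrt{2} \sqrt{L}}{3}\right)$)
$\sqrt{3807 + G{\left(O \right)}} = \sqrt{3807 + \left(41^{2} - 41 + \frac{\sqrt{2} \cdot 41^{\frac{3}{2}}}{3}\right)} = \sqrt{3807 + \left(1681 - 41 + \frac{\sqrt{2} \cdot 41 \sqrt{41}}{3}\right)} = \sqrt{3807 + \left(1681 - 41 + \frac{41 \sqrt{82}}{3}\right)} = \sqrt{3807 + \left(1640 + \frac{41 \sqrt{82}}{3}\right)} = \sqrt{5447 + \frac{41 \sqrt{82}}{3}}$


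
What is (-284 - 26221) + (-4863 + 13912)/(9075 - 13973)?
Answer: -129830539/4898 ≈ -26507.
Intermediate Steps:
(-284 - 26221) + (-4863 + 13912)/(9075 - 13973) = -26505 + 9049/(-4898) = -26505 + 9049*(-1/4898) = -26505 - 9049/4898 = -129830539/4898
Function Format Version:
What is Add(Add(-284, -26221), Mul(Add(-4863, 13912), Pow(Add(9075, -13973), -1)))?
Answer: Rational(-129830539, 4898) ≈ -26507.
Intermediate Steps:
Add(Add(-284, -26221), Mul(Add(-4863, 13912), Pow(Add(9075, -13973), -1))) = Add(-26505, Mul(9049, Pow(-4898, -1))) = Add(-26505, Mul(9049, Rational(-1, 4898))) = Add(-26505, Rational(-9049, 4898)) = Rational(-129830539, 4898)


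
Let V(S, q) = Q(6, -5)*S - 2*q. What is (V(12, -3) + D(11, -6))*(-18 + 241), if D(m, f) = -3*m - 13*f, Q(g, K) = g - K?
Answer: 40809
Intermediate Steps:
D(m, f) = -13*f - 3*m
V(S, q) = -2*q + 11*S (V(S, q) = (6 - 1*(-5))*S - 2*q = (6 + 5)*S - 2*q = 11*S - 2*q = -2*q + 11*S)
(V(12, -3) + D(11, -6))*(-18 + 241) = ((-2*(-3) + 11*12) + (-13*(-6) - 3*11))*(-18 + 241) = ((6 + 132) + (78 - 33))*223 = (138 + 45)*223 = 183*223 = 40809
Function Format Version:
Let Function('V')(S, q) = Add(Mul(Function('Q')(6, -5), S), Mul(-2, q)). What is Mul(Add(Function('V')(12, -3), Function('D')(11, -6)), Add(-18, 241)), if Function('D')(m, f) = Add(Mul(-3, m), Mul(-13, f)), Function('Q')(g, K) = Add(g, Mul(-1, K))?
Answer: 40809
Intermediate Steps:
Function('D')(m, f) = Add(Mul(-13, f), Mul(-3, m))
Function('V')(S, q) = Add(Mul(-2, q), Mul(11, S)) (Function('V')(S, q) = Add(Mul(Add(6, Mul(-1, -5)), S), Mul(-2, q)) = Add(Mul(Add(6, 5), S), Mul(-2, q)) = Add(Mul(11, S), Mul(-2, q)) = Add(Mul(-2, q), Mul(11, S)))
Mul(Add(Function('V')(12, -3), Function('D')(11, -6)), Add(-18, 241)) = Mul(Add(Add(Mul(-2, -3), Mul(11, 12)), Add(Mul(-13, -6), Mul(-3, 11))), Add(-18, 241)) = Mul(Add(Add(6, 132), Add(78, -33)), 223) = Mul(Add(138, 45), 223) = Mul(183, 223) = 40809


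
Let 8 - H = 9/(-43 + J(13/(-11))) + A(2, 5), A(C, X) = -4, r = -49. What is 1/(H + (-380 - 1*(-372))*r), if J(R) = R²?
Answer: 1678/678275 ≈ 0.0024739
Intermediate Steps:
H = 20499/1678 (H = 8 - (9/(-43 + (13/(-11))²) - 4) = 8 - (9/(-43 + (13*(-1/11))²) - 4) = 8 - (9/(-43 + (-13/11)²) - 4) = 8 - (9/(-43 + 169/121) - 4) = 8 - (9/(-5034/121) - 4) = 8 - (-121/5034*9 - 4) = 8 - (-363/1678 - 4) = 8 - 1*(-7075/1678) = 8 + 7075/1678 = 20499/1678 ≈ 12.216)
1/(H + (-380 - 1*(-372))*r) = 1/(20499/1678 + (-380 - 1*(-372))*(-49)) = 1/(20499/1678 + (-380 + 372)*(-49)) = 1/(20499/1678 - 8*(-49)) = 1/(20499/1678 + 392) = 1/(678275/1678) = 1678/678275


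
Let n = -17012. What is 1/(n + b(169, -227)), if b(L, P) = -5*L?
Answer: -1/17857 ≈ -5.6000e-5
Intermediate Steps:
1/(n + b(169, -227)) = 1/(-17012 - 5*169) = 1/(-17012 - 845) = 1/(-17857) = -1/17857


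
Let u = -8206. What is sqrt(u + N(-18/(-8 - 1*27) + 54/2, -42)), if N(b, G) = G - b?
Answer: I*sqrt(10137505)/35 ≈ 90.97*I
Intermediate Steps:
sqrt(u + N(-18/(-8 - 1*27) + 54/2, -42)) = sqrt(-8206 + (-42 - (-18/(-8 - 1*27) + 54/2))) = sqrt(-8206 + (-42 - (-18/(-8 - 27) + 54*(1/2)))) = sqrt(-8206 + (-42 - (-18/(-35) + 27))) = sqrt(-8206 + (-42 - (-18*(-1/35) + 27))) = sqrt(-8206 + (-42 - (18/35 + 27))) = sqrt(-8206 + (-42 - 1*963/35)) = sqrt(-8206 + (-42 - 963/35)) = sqrt(-8206 - 2433/35) = sqrt(-289643/35) = I*sqrt(10137505)/35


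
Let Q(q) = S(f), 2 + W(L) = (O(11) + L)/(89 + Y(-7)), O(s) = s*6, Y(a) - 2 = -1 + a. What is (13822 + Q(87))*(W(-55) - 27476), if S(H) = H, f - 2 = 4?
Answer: -31537007964/83 ≈ -3.7996e+8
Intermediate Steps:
Y(a) = 1 + a (Y(a) = 2 + (-1 + a) = 1 + a)
f = 6 (f = 2 + 4 = 6)
O(s) = 6*s
W(L) = -100/83 + L/83 (W(L) = -2 + (6*11 + L)/(89 + (1 - 7)) = -2 + (66 + L)/(89 - 6) = -2 + (66 + L)/83 = -2 + (66 + L)*(1/83) = -2 + (66/83 + L/83) = -100/83 + L/83)
Q(q) = 6
(13822 + Q(87))*(W(-55) - 27476) = (13822 + 6)*((-100/83 + (1/83)*(-55)) - 27476) = 13828*((-100/83 - 55/83) - 27476) = 13828*(-155/83 - 27476) = 13828*(-2280663/83) = -31537007964/83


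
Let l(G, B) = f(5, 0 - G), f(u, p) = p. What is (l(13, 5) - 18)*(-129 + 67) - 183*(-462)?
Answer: 86468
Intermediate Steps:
l(G, B) = -G (l(G, B) = 0 - G = -G)
(l(13, 5) - 18)*(-129 + 67) - 183*(-462) = (-1*13 - 18)*(-129 + 67) - 183*(-462) = (-13 - 18)*(-62) + 84546 = -31*(-62) + 84546 = 1922 + 84546 = 86468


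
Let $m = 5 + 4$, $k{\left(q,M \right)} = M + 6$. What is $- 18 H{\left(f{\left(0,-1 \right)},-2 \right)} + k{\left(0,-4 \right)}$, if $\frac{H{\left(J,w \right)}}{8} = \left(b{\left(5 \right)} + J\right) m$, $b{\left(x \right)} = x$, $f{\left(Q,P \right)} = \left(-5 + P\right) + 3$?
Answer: $-2590$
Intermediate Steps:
$k{\left(q,M \right)} = 6 + M$
$m = 9$
$f{\left(Q,P \right)} = -2 + P$
$H{\left(J,w \right)} = 360 + 72 J$ ($H{\left(J,w \right)} = 8 \left(5 + J\right) 9 = 8 \left(45 + 9 J\right) = 360 + 72 J$)
$- 18 H{\left(f{\left(0,-1 \right)},-2 \right)} + k{\left(0,-4 \right)} = - 18 \left(360 + 72 \left(-2 - 1\right)\right) + \left(6 - 4\right) = - 18 \left(360 + 72 \left(-3\right)\right) + 2 = - 18 \left(360 - 216\right) + 2 = \left(-18\right) 144 + 2 = -2592 + 2 = -2590$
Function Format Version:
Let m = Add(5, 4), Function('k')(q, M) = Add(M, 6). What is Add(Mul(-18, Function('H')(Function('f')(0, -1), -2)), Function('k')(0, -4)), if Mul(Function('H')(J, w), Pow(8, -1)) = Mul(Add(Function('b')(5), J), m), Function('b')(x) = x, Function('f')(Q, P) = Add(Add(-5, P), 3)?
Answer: -2590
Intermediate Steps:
Function('k')(q, M) = Add(6, M)
m = 9
Function('f')(Q, P) = Add(-2, P)
Function('H')(J, w) = Add(360, Mul(72, J)) (Function('H')(J, w) = Mul(8, Mul(Add(5, J), 9)) = Mul(8, Add(45, Mul(9, J))) = Add(360, Mul(72, J)))
Add(Mul(-18, Function('H')(Function('f')(0, -1), -2)), Function('k')(0, -4)) = Add(Mul(-18, Add(360, Mul(72, Add(-2, -1)))), Add(6, -4)) = Add(Mul(-18, Add(360, Mul(72, -3))), 2) = Add(Mul(-18, Add(360, -216)), 2) = Add(Mul(-18, 144), 2) = Add(-2592, 2) = -2590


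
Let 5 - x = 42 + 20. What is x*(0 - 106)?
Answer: 6042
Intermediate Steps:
x = -57 (x = 5 - (42 + 20) = 5 - 1*62 = 5 - 62 = -57)
x*(0 - 106) = -57*(0 - 106) = -57*(-106) = 6042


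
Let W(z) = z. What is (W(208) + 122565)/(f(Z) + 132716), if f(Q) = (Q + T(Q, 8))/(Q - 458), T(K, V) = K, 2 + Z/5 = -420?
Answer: 78820266/85204727 ≈ 0.92507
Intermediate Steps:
Z = -2110 (Z = -10 + 5*(-420) = -10 - 2100 = -2110)
f(Q) = 2*Q/(-458 + Q) (f(Q) = (Q + Q)/(Q - 458) = (2*Q)/(-458 + Q) = 2*Q/(-458 + Q))
(W(208) + 122565)/(f(Z) + 132716) = (208 + 122565)/(2*(-2110)/(-458 - 2110) + 132716) = 122773/(2*(-2110)/(-2568) + 132716) = 122773/(2*(-2110)*(-1/2568) + 132716) = 122773/(1055/642 + 132716) = 122773/(85204727/642) = 122773*(642/85204727) = 78820266/85204727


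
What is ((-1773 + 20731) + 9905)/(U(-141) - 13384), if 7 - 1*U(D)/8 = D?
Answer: -28863/12200 ≈ -2.3658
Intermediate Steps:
U(D) = 56 - 8*D
((-1773 + 20731) + 9905)/(U(-141) - 13384) = ((-1773 + 20731) + 9905)/((56 - 8*(-141)) - 13384) = (18958 + 9905)/((56 + 1128) - 13384) = 28863/(1184 - 13384) = 28863/(-12200) = 28863*(-1/12200) = -28863/12200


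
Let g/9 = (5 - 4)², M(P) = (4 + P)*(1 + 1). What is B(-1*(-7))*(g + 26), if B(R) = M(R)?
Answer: 770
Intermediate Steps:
M(P) = 8 + 2*P (M(P) = (4 + P)*2 = 8 + 2*P)
B(R) = 8 + 2*R
g = 9 (g = 9*(5 - 4)² = 9*1² = 9*1 = 9)
B(-1*(-7))*(g + 26) = (8 + 2*(-1*(-7)))*(9 + 26) = (8 + 2*7)*35 = (8 + 14)*35 = 22*35 = 770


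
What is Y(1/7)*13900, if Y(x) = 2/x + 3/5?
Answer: 202940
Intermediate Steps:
Y(x) = ⅗ + 2/x (Y(x) = 2/x + 3*(⅕) = 2/x + ⅗ = ⅗ + 2/x)
Y(1/7)*13900 = (⅗ + 2/(1/7))*13900 = (⅗ + 2/(⅐))*13900 = (⅗ + 2*7)*13900 = (⅗ + 14)*13900 = (73/5)*13900 = 202940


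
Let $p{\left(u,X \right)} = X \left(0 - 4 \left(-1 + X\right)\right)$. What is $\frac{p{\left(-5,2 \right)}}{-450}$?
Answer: $\frac{4}{225} \approx 0.017778$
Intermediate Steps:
$p{\left(u,X \right)} = X \left(4 - 4 X\right)$ ($p{\left(u,X \right)} = X \left(0 - \left(-4 + 4 X\right)\right) = X \left(4 - 4 X\right)$)
$\frac{p{\left(-5,2 \right)}}{-450} = \frac{4 \cdot 2 \left(1 - 2\right)}{-450} = 4 \cdot 2 \left(1 - 2\right) \left(- \frac{1}{450}\right) = 4 \cdot 2 \left(-1\right) \left(- \frac{1}{450}\right) = \left(-8\right) \left(- \frac{1}{450}\right) = \frac{4}{225}$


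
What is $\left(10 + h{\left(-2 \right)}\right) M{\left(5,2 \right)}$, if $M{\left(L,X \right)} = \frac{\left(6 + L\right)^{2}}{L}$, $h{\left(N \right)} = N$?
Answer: $\frac{968}{5} \approx 193.6$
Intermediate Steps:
$M{\left(L,X \right)} = \frac{\left(6 + L\right)^{2}}{L}$
$\left(10 + h{\left(-2 \right)}\right) M{\left(5,2 \right)} = \left(10 - 2\right) \frac{\left(6 + 5\right)^{2}}{5} = 8 \frac{11^{2}}{5} = 8 \cdot \frac{1}{5} \cdot 121 = 8 \cdot \frac{121}{5} = \frac{968}{5}$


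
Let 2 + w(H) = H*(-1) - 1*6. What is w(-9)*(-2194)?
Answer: -2194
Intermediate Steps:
w(H) = -8 - H (w(H) = -2 + (H*(-1) - 1*6) = -2 + (-H - 6) = -2 + (-6 - H) = -8 - H)
w(-9)*(-2194) = (-8 - 1*(-9))*(-2194) = (-8 + 9)*(-2194) = 1*(-2194) = -2194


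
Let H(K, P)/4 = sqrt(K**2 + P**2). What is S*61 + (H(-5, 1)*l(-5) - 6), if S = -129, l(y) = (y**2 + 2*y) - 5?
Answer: -7875 + 40*sqrt(26) ≈ -7671.0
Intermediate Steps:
l(y) = -5 + y**2 + 2*y
H(K, P) = 4*sqrt(K**2 + P**2)
S*61 + (H(-5, 1)*l(-5) - 6) = -129*61 + ((4*sqrt((-5)**2 + 1**2))*(-5 + (-5)**2 + 2*(-5)) - 6) = -7869 + ((4*sqrt(25 + 1))*(-5 + 25 - 10) - 6) = -7869 + ((4*sqrt(26))*10 - 6) = -7869 + (40*sqrt(26) - 6) = -7869 + (-6 + 40*sqrt(26)) = -7875 + 40*sqrt(26)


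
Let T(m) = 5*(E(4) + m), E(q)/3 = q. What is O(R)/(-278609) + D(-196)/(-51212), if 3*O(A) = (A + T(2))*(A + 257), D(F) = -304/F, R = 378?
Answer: -178483555273/524353560969 ≈ -0.34039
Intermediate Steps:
E(q) = 3*q
T(m) = 60 + 5*m (T(m) = 5*(3*4 + m) = 5*(12 + m) = 60 + 5*m)
O(A) = (70 + A)*(257 + A)/3 (O(A) = ((A + (60 + 5*2))*(A + 257))/3 = ((A + (60 + 10))*(257 + A))/3 = ((A + 70)*(257 + A))/3 = ((70 + A)*(257 + A))/3 = (70 + A)*(257 + A)/3)
O(R)/(-278609) + D(-196)/(-51212) = (17990/3 + 109*378 + (1/3)*378**2)/(-278609) - 304/(-196)/(-51212) = (17990/3 + 41202 + (1/3)*142884)*(-1/278609) - 304*(-1/196)*(-1/51212) = (17990/3 + 41202 + 47628)*(-1/278609) + (76/49)*(-1/51212) = (284480/3)*(-1/278609) - 19/627347 = -284480/835827 - 19/627347 = -178483555273/524353560969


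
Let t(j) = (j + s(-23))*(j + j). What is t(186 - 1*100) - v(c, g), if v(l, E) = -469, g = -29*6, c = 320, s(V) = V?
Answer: 11305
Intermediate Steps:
t(j) = 2*j*(-23 + j) (t(j) = (j - 23)*(j + j) = (-23 + j)*(2*j) = 2*j*(-23 + j))
g = -174
t(186 - 1*100) - v(c, g) = 2*(186 - 1*100)*(-23 + (186 - 1*100)) - 1*(-469) = 2*(186 - 100)*(-23 + (186 - 100)) + 469 = 2*86*(-23 + 86) + 469 = 2*86*63 + 469 = 10836 + 469 = 11305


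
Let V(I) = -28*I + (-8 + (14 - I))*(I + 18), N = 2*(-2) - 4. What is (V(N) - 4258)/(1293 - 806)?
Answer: -3894/487 ≈ -7.9959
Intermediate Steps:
N = -8 (N = -4 - 4 = -8)
V(I) = -28*I + (6 - I)*(18 + I)
(V(N) - 4258)/(1293 - 806) = ((108 - 1*(-8)² - 40*(-8)) - 4258)/(1293 - 806) = ((108 - 1*64 + 320) - 4258)/487 = ((108 - 64 + 320) - 4258)*(1/487) = (364 - 4258)*(1/487) = -3894*1/487 = -3894/487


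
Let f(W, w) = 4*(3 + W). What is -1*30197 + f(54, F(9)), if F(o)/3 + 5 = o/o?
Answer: -29969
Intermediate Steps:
F(o) = -12 (F(o) = -15 + 3*(o/o) = -15 + 3*1 = -15 + 3 = -12)
f(W, w) = 12 + 4*W
-1*30197 + f(54, F(9)) = -1*30197 + (12 + 4*54) = -30197 + (12 + 216) = -30197 + 228 = -29969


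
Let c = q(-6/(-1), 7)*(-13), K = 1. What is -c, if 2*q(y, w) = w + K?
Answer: 52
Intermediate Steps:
q(y, w) = 1/2 + w/2 (q(y, w) = (w + 1)/2 = (1 + w)/2 = 1/2 + w/2)
c = -52 (c = (1/2 + (1/2)*7)*(-13) = (1/2 + 7/2)*(-13) = 4*(-13) = -52)
-c = -1*(-52) = 52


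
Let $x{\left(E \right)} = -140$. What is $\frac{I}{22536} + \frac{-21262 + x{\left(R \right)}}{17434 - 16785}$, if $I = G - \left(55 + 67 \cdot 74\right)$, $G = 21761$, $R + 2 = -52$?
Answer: $- \frac{117861505}{3656466} \approx -32.234$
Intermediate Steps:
$R = -54$ ($R = -2 - 52 = -54$)
$I = 16748$ ($I = 21761 - \left(55 + 67 \cdot 74\right) = 21761 - \left(55 + 4958\right) = 21761 - 5013 = 16748$)
$\frac{I}{22536} + \frac{-21262 + x{\left(R \right)}}{17434 - 16785} = \frac{16748}{22536} + \frac{-21262 - 140}{17434 - 16785} = 16748 \cdot \frac{1}{22536} - \frac{21402}{17434 - 16785} = \frac{4187}{5634} - \frac{21402}{649} = - \frac{117861505}{3656466}$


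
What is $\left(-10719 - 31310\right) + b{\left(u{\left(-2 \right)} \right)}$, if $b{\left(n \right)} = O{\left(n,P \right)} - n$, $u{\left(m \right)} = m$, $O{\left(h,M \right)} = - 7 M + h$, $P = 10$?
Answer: $-42099$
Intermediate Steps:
$O{\left(h,M \right)} = h - 7 M$
$b{\left(n \right)} = -70$ ($b{\left(n \right)} = \left(n - 70\right) - n = \left(-70 + n\right) - n = -70$)
$\left(-10719 - 31310\right) + b{\left(u{\left(-2 \right)} \right)} = \left(-10719 - 31310\right) - 70 = -42029 - 70 = -42099$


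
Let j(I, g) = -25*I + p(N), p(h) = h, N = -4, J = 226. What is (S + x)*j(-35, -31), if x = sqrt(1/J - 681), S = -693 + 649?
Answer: -38324 + 871*I*sqrt(34782530)/226 ≈ -38324.0 + 22730.0*I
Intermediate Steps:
j(I, g) = -4 - 25*I (j(I, g) = -25*I - 4 = -4 - 25*I)
S = -44
x = I*sqrt(34782530)/226 (x = sqrt(1/226 - 681) = sqrt(-153905/226) = I*sqrt(34782530)/226 ≈ 26.096*I)
(S + x)*j(-35, -31) = (-44 + I*sqrt(34782530)/226)*(-4 - 25*(-35)) = (-44 + I*sqrt(34782530)/226)*(-4 + 875) = (-44 + I*sqrt(34782530)/226)*871 = -38324 + 871*I*sqrt(34782530)/226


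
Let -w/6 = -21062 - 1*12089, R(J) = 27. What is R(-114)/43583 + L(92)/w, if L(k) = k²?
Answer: 187128487/4334460099 ≈ 0.043172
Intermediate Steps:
w = 198906 (w = -6*(-21062 - 1*12089) = -6*(-21062 - 12089) = -6*(-33151) = 198906)
R(-114)/43583 + L(92)/w = 27/43583 + 92²/198906 = 27*(1/43583) + 8464*(1/198906) = 27/43583 + 4232/99453 = 187128487/4334460099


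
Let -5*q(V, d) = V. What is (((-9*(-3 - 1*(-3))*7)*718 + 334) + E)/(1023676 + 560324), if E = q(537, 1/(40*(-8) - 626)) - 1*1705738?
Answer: -2842519/2640000 ≈ -1.0767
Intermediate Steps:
q(V, d) = -V/5
E = -8529227/5 (E = -⅕*537 - 1*1705738 = -537/5 - 1705738 = -8529227/5 ≈ -1.7058e+6)
(((-9*(-3 - 1*(-3))*7)*718 + 334) + E)/(1023676 + 560324) = (((-9*(-3 - 1*(-3))*7)*718 + 334) - 8529227/5)/(1023676 + 560324) = (((-9*(-3 + 3)*7)*718 + 334) - 8529227/5)/1584000 = (((-9*0*7)*718 + 334) - 8529227/5)*(1/1584000) = (((0*7)*718 + 334) - 8529227/5)*(1/1584000) = ((0*718 + 334) - 8529227/5)*(1/1584000) = ((0 + 334) - 8529227/5)*(1/1584000) = (334 - 8529227/5)*(1/1584000) = -8527557/5*1/1584000 = -2842519/2640000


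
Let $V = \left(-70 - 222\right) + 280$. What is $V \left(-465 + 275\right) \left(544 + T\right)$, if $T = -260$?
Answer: $647520$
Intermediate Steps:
$V = -12$ ($V = -292 + 280 = -12$)
$V \left(-465 + 275\right) \left(544 + T\right) = - 12 \left(-465 + 275\right) \left(544 - 260\right) = - 12 \left(\left(-190\right) 284\right) = \left(-12\right) \left(-53960\right) = 647520$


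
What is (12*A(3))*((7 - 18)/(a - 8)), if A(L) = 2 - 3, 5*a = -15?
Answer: -12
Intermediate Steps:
a = -3 (a = (⅕)*(-15) = -3)
A(L) = -1
(12*A(3))*((7 - 18)/(a - 8)) = (12*(-1))*((7 - 18)/(-3 - 8)) = -(-132)/(-11) = -(-132)*(-1)/11 = -12*1 = -12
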